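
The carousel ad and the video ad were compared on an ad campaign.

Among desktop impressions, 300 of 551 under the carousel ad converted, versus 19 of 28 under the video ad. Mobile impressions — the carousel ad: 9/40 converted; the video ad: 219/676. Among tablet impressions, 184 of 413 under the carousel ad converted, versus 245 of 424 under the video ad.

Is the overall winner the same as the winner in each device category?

Desktop: the carousel ad 300/551 = 54.4%, the video ad 19/28 = 67.9% → the video ad
Mobile: the carousel ad 9/40 = 22.5%, the video ad 219/676 = 32.4% → the video ad
Tablet: the carousel ad 184/413 = 44.6%, the video ad 245/424 = 57.8% → the video ad
Overall: the carousel ad 493/1004 = 49.1%, the video ad 483/1128 = 42.8% → the carousel ad
The video ad wins each device group but the carousel ad wins overall — the comparison reverses. The video ad's impressions skew toward mobile, which has a lower base rate.

No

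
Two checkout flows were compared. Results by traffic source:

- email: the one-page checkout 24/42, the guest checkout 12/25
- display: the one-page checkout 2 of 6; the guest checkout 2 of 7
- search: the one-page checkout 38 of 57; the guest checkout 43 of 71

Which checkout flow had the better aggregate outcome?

Email: the one-page checkout 24/42 = 57.1%, the guest checkout 12/25 = 48.0% → the one-page checkout
Display: the one-page checkout 2/6 = 33.3%, the guest checkout 2/7 = 28.6% → the one-page checkout
Search: the one-page checkout 38/57 = 66.7%, the guest checkout 43/71 = 60.6% → the one-page checkout
Overall: the one-page checkout 64/105 = 61.0%, the guest checkout 57/103 = 55.3% → the one-page checkout

the one-page checkout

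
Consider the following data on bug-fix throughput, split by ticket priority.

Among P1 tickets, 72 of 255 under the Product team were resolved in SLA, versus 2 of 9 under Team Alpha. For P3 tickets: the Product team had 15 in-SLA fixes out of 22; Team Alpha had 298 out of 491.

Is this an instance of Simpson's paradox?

Yes

P1: the Product team 72/255 = 28.2%, Team Alpha 2/9 = 22.2% → the Product team
P3: the Product team 15/22 = 68.2%, Team Alpha 298/491 = 60.7% → the Product team
Overall: the Product team 87/277 = 31.4%, Team Alpha 300/500 = 60.0% → Team Alpha
The Product team wins each ticket group but Team Alpha wins overall — the comparison reverses. The Product team's tickets skew toward P1, which has a lower base rate.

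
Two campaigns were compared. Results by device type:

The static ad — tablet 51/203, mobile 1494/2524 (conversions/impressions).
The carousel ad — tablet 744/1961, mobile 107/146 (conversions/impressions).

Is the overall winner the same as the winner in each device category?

Tablet: the static ad 51/203 = 25.1%, the carousel ad 744/1961 = 37.9% → the carousel ad
Mobile: the static ad 1494/2524 = 59.2%, the carousel ad 107/146 = 73.3% → the carousel ad
Overall: the static ad 1545/2727 = 56.7%, the carousel ad 851/2107 = 40.4% → the static ad
The carousel ad wins each device group but the static ad wins overall — the comparison reverses. The carousel ad's impressions skew toward tablet, which has a lower base rate.

No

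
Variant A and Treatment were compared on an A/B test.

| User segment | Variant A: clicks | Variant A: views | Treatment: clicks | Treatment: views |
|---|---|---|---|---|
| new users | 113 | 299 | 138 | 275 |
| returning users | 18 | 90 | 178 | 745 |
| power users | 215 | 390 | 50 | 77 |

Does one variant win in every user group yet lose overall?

New users: Variant A 113/299 = 37.8%, Treatment 138/275 = 50.2% → Treatment
Returning users: Variant A 18/90 = 20.0%, Treatment 178/745 = 23.9% → Treatment
Power users: Variant A 215/390 = 55.1%, Treatment 50/77 = 64.9% → Treatment
Overall: Variant A 346/779 = 44.4%, Treatment 366/1097 = 33.4% → Variant A
Treatment wins each user group but Variant A wins overall — the comparison reverses. Treatment's views skew toward returning users, which has a lower base rate.

Yes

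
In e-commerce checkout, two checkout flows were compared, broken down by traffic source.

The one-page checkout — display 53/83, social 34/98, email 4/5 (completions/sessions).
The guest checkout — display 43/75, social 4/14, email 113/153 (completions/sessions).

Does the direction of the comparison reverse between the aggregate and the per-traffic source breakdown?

Display: the one-page checkout 53/83 = 63.9%, the guest checkout 43/75 = 57.3% → the one-page checkout
Social: the one-page checkout 34/98 = 34.7%, the guest checkout 4/14 = 28.6% → the one-page checkout
Email: the one-page checkout 4/5 = 80.0%, the guest checkout 113/153 = 73.9% → the one-page checkout
Overall: the one-page checkout 91/186 = 48.9%, the guest checkout 160/242 = 66.1% → the guest checkout
The one-page checkout wins each traffic group but the guest checkout wins overall — the comparison reverses. The one-page checkout's sessions skew toward social, which has a lower base rate.

Yes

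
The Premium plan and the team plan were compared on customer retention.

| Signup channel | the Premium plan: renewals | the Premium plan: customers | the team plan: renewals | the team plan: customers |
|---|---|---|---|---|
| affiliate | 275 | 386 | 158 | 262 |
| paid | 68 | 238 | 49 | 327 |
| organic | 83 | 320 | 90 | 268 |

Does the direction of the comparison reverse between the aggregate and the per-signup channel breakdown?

No

Affiliate: the Premium plan 275/386 = 71.2%, the team plan 158/262 = 60.3% → the Premium plan
Paid: the Premium plan 68/238 = 28.6%, the team plan 49/327 = 15.0% → the Premium plan
Organic: the Premium plan 83/320 = 25.9%, the team plan 90/268 = 33.6% → the team plan
Overall: the Premium plan 426/944 = 45.1%, the team plan 297/857 = 34.7% → the Premium plan
Neither sweeps: the Premium plan wins 2 of 3 groups, the team plan wins 1. The Premium plan wins overall but not every group — no Simpson reversal.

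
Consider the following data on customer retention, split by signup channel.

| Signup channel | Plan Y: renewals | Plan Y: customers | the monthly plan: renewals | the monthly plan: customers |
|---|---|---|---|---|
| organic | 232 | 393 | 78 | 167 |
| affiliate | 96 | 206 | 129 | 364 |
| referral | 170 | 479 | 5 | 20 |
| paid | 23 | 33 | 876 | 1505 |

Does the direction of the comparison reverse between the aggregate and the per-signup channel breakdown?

Organic: Plan Y 232/393 = 59.0%, the monthly plan 78/167 = 46.7% → Plan Y
Affiliate: Plan Y 96/206 = 46.6%, the monthly plan 129/364 = 35.4% → Plan Y
Referral: Plan Y 170/479 = 35.5%, the monthly plan 5/20 = 25.0% → Plan Y
Paid: Plan Y 23/33 = 69.7%, the monthly plan 876/1505 = 58.2% → Plan Y
Overall: Plan Y 521/1111 = 46.9%, the monthly plan 1088/2056 = 52.9% → the monthly plan
Plan Y wins each signup group but the monthly plan wins overall — the comparison reverses. Plan Y's customers skew toward referral, which has a lower base rate.

Yes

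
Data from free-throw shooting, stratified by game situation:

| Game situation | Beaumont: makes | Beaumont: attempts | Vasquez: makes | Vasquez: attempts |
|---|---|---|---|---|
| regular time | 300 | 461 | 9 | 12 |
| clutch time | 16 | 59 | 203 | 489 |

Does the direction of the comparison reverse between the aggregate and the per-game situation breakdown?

Yes

Regular time: Beaumont 300/461 = 65.1%, Vasquez 9/12 = 75.0% → Vasquez
Clutch time: Beaumont 16/59 = 27.1%, Vasquez 203/489 = 41.5% → Vasquez
Overall: Beaumont 316/520 = 60.8%, Vasquez 212/501 = 42.3% → Beaumont
Vasquez wins each game group but Beaumont wins overall — the comparison reverses. Vasquez's attempts skew toward clutch time, which has a lower base rate.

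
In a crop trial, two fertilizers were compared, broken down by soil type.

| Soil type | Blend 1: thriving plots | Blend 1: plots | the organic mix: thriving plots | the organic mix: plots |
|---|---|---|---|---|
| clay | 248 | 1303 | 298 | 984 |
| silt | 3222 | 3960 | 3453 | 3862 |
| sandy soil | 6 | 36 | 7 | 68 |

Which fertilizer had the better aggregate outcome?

the organic mix

Clay: Blend 1 248/1303 = 19.0%, the organic mix 298/984 = 30.3% → the organic mix
Silt: Blend 1 3222/3960 = 81.4%, the organic mix 3453/3862 = 89.4% → the organic mix
Sandy soil: Blend 1 6/36 = 16.7%, the organic mix 7/68 = 10.3% → Blend 1
Overall: Blend 1 3476/5299 = 65.6%, the organic mix 3758/4914 = 76.5% → the organic mix
(Neither sweeps every soil group, but the organic mix has the higher pooled rate.)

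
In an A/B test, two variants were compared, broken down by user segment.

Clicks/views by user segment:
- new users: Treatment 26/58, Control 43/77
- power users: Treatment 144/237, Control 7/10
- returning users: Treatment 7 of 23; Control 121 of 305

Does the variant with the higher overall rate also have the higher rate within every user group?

No

New users: Treatment 26/58 = 44.8%, Control 43/77 = 55.8% → Control
Power users: Treatment 144/237 = 60.8%, Control 7/10 = 70.0% → Control
Returning users: Treatment 7/23 = 30.4%, Control 121/305 = 39.7% → Control
Overall: Treatment 177/318 = 55.7%, Control 171/392 = 43.6% → Treatment
Control wins each user group but Treatment wins overall — the comparison reverses. Control's views skew toward returning users, which has a lower base rate.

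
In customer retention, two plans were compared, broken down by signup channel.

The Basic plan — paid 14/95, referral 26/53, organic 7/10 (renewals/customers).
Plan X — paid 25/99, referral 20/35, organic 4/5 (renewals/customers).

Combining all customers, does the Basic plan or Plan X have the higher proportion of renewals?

Paid: the Basic plan 14/95 = 14.7%, Plan X 25/99 = 25.3% → Plan X
Referral: the Basic plan 26/53 = 49.1%, Plan X 20/35 = 57.1% → Plan X
Organic: the Basic plan 7/10 = 70.0%, Plan X 4/5 = 80.0% → Plan X
Overall: the Basic plan 47/158 = 29.7%, Plan X 49/139 = 35.3% → Plan X

Plan X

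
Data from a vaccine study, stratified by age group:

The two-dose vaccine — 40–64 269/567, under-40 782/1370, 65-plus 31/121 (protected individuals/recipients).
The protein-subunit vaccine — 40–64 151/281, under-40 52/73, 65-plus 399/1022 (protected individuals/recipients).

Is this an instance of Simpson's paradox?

Yes

40–64: the two-dose vaccine 269/567 = 47.4%, the protein-subunit vaccine 151/281 = 53.7% → the protein-subunit vaccine
Under-40: the two-dose vaccine 782/1370 = 57.1%, the protein-subunit vaccine 52/73 = 71.2% → the protein-subunit vaccine
65-plus: the two-dose vaccine 31/121 = 25.6%, the protein-subunit vaccine 399/1022 = 39.0% → the protein-subunit vaccine
Overall: the two-dose vaccine 1082/2058 = 52.6%, the protein-subunit vaccine 602/1376 = 43.8% → the two-dose vaccine
The protein-subunit vaccine wins each age group but the two-dose vaccine wins overall — the comparison reverses. The protein-subunit vaccine's recipients skew toward 65-plus, which has a lower base rate.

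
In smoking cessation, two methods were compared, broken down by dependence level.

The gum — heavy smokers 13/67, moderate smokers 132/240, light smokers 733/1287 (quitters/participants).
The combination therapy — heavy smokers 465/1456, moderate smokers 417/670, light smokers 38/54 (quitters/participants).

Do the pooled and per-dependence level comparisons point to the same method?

No

Heavy smokers: the gum 13/67 = 19.4%, the combination therapy 465/1456 = 31.9% → the combination therapy
Moderate smokers: the gum 132/240 = 55.0%, the combination therapy 417/670 = 62.2% → the combination therapy
Light smokers: the gum 733/1287 = 57.0%, the combination therapy 38/54 = 70.4% → the combination therapy
Overall: the gum 878/1594 = 55.1%, the combination therapy 920/2180 = 42.2% → the gum
The combination therapy wins each dependence group but the gum wins overall — the comparison reverses. The combination therapy's participants skew toward heavy smokers, which has a lower base rate.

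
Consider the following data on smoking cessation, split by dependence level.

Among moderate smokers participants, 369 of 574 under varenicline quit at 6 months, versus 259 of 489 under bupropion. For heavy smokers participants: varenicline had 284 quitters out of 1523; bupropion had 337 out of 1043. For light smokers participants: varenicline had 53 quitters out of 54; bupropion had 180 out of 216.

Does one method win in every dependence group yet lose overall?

No

Moderate smokers: varenicline 369/574 = 64.3%, bupropion 259/489 = 53.0% → varenicline
Heavy smokers: varenicline 284/1523 = 18.6%, bupropion 337/1043 = 32.3% → bupropion
Light smokers: varenicline 53/54 = 98.1%, bupropion 180/216 = 83.3% → varenicline
Overall: varenicline 706/2151 = 32.8%, bupropion 776/1748 = 44.4% → bupropion
Neither sweeps: varenicline wins 2 of 3 groups, bupropion wins 1. Bupropion wins overall but not every group — no Simpson reversal.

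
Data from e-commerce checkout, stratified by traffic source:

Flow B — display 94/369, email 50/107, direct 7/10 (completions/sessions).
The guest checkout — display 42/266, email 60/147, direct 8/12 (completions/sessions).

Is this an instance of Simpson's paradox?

Display: Flow B 94/369 = 25.5%, the guest checkout 42/266 = 15.8% → Flow B
Email: Flow B 50/107 = 46.7%, the guest checkout 60/147 = 40.8% → Flow B
Direct: Flow B 7/10 = 70.0%, the guest checkout 8/12 = 66.7% → Flow B
Overall: Flow B 151/486 = 31.1%, the guest checkout 110/425 = 25.9% → Flow B
Flow B wins overall and in every traffic group — no reversal.

No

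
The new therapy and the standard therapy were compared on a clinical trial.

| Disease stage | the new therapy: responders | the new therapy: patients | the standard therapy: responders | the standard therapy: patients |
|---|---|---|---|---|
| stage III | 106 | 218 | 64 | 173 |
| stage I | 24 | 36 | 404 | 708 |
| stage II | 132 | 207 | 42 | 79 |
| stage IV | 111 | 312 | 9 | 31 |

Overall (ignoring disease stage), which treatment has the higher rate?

Stage III: the new therapy 106/218 = 48.6%, the standard therapy 64/173 = 37.0% → the new therapy
Stage I: the new therapy 24/36 = 66.7%, the standard therapy 404/708 = 57.1% → the new therapy
Stage II: the new therapy 132/207 = 63.8%, the standard therapy 42/79 = 53.2% → the new therapy
Stage IV: the new therapy 111/312 = 35.6%, the standard therapy 9/31 = 29.0% → the new therapy
Overall: the new therapy 373/773 = 48.3%, the standard therapy 519/991 = 52.4% → the standard therapy
(The new therapy wins every disease group but the standard therapy wins overall — the new therapy's patients skew toward the low-rate stage IV group.)

the standard therapy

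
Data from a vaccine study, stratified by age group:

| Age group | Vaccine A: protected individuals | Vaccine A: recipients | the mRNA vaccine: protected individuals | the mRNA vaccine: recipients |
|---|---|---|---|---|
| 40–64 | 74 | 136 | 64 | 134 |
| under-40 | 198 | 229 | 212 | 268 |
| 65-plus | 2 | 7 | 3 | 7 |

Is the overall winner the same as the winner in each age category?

No

40–64: Vaccine A 74/136 = 54.4%, the mRNA vaccine 64/134 = 47.8% → Vaccine A
Under-40: Vaccine A 198/229 = 86.5%, the mRNA vaccine 212/268 = 79.1% → Vaccine A
65-plus: Vaccine A 2/7 = 28.6%, the mRNA vaccine 3/7 = 42.9% → the mRNA vaccine
Overall: Vaccine A 274/372 = 73.7%, the mRNA vaccine 279/409 = 68.2% → Vaccine A
Neither sweeps: Vaccine A wins 2 of 3 groups, the mRNA vaccine wins 1. Vaccine A wins overall but not every group — no Simpson reversal.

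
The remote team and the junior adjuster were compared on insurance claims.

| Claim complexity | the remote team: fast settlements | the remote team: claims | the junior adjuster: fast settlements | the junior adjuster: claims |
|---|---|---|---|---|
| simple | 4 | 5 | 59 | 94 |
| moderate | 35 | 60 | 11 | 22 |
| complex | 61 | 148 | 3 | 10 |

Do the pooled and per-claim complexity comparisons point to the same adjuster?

Simple: the remote team 4/5 = 80.0%, the junior adjuster 59/94 = 62.8% → the remote team
Moderate: the remote team 35/60 = 58.3%, the junior adjuster 11/22 = 50.0% → the remote team
Complex: the remote team 61/148 = 41.2%, the junior adjuster 3/10 = 30.0% → the remote team
Overall: the remote team 100/213 = 46.9%, the junior adjuster 73/126 = 57.9% → the junior adjuster
The remote team wins each claim group but the junior adjuster wins overall — the comparison reverses. The remote team's claims skew toward complex, which has a lower base rate.

No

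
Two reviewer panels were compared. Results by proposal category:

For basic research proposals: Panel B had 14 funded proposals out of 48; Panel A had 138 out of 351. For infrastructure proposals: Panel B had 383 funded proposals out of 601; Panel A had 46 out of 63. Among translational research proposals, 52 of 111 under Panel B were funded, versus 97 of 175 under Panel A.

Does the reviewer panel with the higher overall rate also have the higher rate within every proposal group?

Basic research: Panel B 14/48 = 29.2%, Panel A 138/351 = 39.3% → Panel A
Infrastructure: Panel B 383/601 = 63.7%, Panel A 46/63 = 73.0% → Panel A
Translational research: Panel B 52/111 = 46.8%, Panel A 97/175 = 55.4% → Panel A
Overall: Panel B 449/760 = 59.1%, Panel A 281/589 = 47.7% → Panel B
Panel A wins each proposal group but Panel B wins overall — the comparison reverses. Panel A's proposals skew toward basic research, which has a lower base rate.

No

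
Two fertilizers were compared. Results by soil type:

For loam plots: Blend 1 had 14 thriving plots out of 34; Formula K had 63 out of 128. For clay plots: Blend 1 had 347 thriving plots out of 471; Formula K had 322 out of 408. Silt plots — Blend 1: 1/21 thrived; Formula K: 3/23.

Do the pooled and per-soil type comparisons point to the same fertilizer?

Loam: Blend 1 14/34 = 41.2%, Formula K 63/128 = 49.2% → Formula K
Clay: Blend 1 347/471 = 73.7%, Formula K 322/408 = 78.9% → Formula K
Silt: Blend 1 1/21 = 4.8%, Formula K 3/23 = 13.0% → Formula K
Overall: Blend 1 362/526 = 68.8%, Formula K 388/559 = 69.4% → Formula K
Formula K wins overall and in every soil group — no reversal.

Yes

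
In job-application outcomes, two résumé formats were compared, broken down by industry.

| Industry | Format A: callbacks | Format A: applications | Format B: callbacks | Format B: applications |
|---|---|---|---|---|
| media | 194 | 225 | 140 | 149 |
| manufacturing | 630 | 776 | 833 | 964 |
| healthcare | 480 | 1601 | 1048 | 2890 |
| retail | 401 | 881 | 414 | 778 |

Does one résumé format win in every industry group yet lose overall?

Media: Format A 194/225 = 86.2%, Format B 140/149 = 94.0% → Format B
Manufacturing: Format A 630/776 = 81.2%, Format B 833/964 = 86.4% → Format B
Healthcare: Format A 480/1601 = 30.0%, Format B 1048/2890 = 36.3% → Format B
Retail: Format A 401/881 = 45.5%, Format B 414/778 = 53.2% → Format B
Overall: Format A 1705/3483 = 49.0%, Format B 2435/4781 = 50.9% → Format B
Format B wins overall and in every industry group — no reversal.

No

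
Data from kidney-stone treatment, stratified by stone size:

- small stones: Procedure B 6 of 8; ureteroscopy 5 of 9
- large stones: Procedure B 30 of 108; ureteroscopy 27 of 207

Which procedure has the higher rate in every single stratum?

Small stones: Procedure B 6/8 = 75.0%, ureteroscopy 5/9 = 55.6% → Procedure B
Large stones: Procedure B 30/108 = 27.8%, ureteroscopy 27/207 = 13.0% → Procedure B
Procedure B has the higher rate in both groups.

Procedure B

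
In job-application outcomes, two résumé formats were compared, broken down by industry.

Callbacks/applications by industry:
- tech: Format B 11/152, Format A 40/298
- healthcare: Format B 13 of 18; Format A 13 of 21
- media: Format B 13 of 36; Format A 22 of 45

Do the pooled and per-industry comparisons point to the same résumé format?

Tech: Format B 11/152 = 7.2%, Format A 40/298 = 13.4% → Format A
Healthcare: Format B 13/18 = 72.2%, Format A 13/21 = 61.9% → Format B
Media: Format B 13/36 = 36.1%, Format A 22/45 = 48.9% → Format A
Overall: Format B 37/206 = 18.0%, Format A 75/364 = 20.6% → Format A
Neither sweeps: Format B wins 1 of 3 groups, Format A wins 2. Format A wins overall but not every group — no Simpson reversal.

No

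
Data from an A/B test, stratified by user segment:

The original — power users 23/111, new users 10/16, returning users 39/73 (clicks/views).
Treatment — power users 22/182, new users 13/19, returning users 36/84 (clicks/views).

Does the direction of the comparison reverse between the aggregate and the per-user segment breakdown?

No

Power users: the original 23/111 = 20.7%, Treatment 22/182 = 12.1% → the original
New users: the original 10/16 = 62.5%, Treatment 13/19 = 68.4% → Treatment
Returning users: the original 39/73 = 53.4%, Treatment 36/84 = 42.9% → the original
Overall: the original 72/200 = 36.0%, Treatment 71/285 = 24.9% → the original
Neither sweeps: the original wins 2 of 3 groups, Treatment wins 1. The original wins overall but not every group — no Simpson reversal.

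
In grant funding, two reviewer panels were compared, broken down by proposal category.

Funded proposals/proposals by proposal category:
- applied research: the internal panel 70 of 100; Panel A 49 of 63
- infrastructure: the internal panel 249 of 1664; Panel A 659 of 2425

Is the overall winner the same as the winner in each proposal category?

Yes

Applied research: the internal panel 70/100 = 70.0%, Panel A 49/63 = 77.8% → Panel A
Infrastructure: the internal panel 249/1664 = 15.0%, Panel A 659/2425 = 27.2% → Panel A
Overall: the internal panel 319/1764 = 18.1%, Panel A 708/2488 = 28.5% → Panel A
Panel A wins overall and in every proposal group — no reversal.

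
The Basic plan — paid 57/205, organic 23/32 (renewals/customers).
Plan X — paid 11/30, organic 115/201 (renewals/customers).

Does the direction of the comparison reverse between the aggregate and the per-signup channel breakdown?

No

Paid: the Basic plan 57/205 = 27.8%, Plan X 11/30 = 36.7% → Plan X
Organic: the Basic plan 23/32 = 71.9%, Plan X 115/201 = 57.2% → the Basic plan
Overall: the Basic plan 80/237 = 33.8%, Plan X 126/231 = 54.5% → Plan X
Neither sweeps: the Basic plan wins 1 of 2 groups, Plan X wins 1. Plan X wins overall but not every group — no Simpson reversal.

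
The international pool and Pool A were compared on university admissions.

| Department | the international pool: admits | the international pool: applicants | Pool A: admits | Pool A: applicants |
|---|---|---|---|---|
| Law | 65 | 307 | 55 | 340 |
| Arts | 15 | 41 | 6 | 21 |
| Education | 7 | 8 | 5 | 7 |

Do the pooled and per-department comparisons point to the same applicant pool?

Yes

Law: the international pool 65/307 = 21.2%, Pool A 55/340 = 16.2% → the international pool
Arts: the international pool 15/41 = 36.6%, Pool A 6/21 = 28.6% → the international pool
Education: the international pool 7/8 = 87.5%, Pool A 5/7 = 71.4% → the international pool
Overall: the international pool 87/356 = 24.4%, Pool A 66/368 = 17.9% → the international pool
The international pool wins overall and in every department group — no reversal.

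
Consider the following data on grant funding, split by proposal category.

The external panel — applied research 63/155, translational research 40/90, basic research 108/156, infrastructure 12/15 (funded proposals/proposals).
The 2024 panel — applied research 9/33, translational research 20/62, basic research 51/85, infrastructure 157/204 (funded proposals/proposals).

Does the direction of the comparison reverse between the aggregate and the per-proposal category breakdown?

Applied research: the external panel 63/155 = 40.6%, the 2024 panel 9/33 = 27.3% → the external panel
Translational research: the external panel 40/90 = 44.4%, the 2024 panel 20/62 = 32.3% → the external panel
Basic research: the external panel 108/156 = 69.2%, the 2024 panel 51/85 = 60.0% → the external panel
Infrastructure: the external panel 12/15 = 80.0%, the 2024 panel 157/204 = 77.0% → the external panel
Overall: the external panel 223/416 = 53.6%, the 2024 panel 237/384 = 61.7% → the 2024 panel
The external panel wins each proposal group but the 2024 panel wins overall — the comparison reverses. The external panel's proposals skew toward applied research, which has a lower base rate.

Yes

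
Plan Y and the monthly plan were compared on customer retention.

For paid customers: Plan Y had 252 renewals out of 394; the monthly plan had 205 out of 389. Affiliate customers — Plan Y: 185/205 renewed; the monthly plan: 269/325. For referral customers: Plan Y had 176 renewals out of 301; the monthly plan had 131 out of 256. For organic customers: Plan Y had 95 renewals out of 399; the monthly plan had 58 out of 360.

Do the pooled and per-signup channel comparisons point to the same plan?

Yes

Paid: Plan Y 252/394 = 64.0%, the monthly plan 205/389 = 52.7% → Plan Y
Affiliate: Plan Y 185/205 = 90.2%, the monthly plan 269/325 = 82.8% → Plan Y
Referral: Plan Y 176/301 = 58.5%, the monthly plan 131/256 = 51.2% → Plan Y
Organic: Plan Y 95/399 = 23.8%, the monthly plan 58/360 = 16.1% → Plan Y
Overall: Plan Y 708/1299 = 54.5%, the monthly plan 663/1330 = 49.8% → Plan Y
Plan Y wins overall and in every signup group — no reversal.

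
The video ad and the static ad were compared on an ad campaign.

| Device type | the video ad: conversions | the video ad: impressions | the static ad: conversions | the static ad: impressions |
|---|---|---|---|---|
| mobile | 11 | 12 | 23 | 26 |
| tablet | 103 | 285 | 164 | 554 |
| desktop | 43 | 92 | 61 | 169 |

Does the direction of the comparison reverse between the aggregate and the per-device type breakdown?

No

Mobile: the video ad 11/12 = 91.7%, the static ad 23/26 = 88.5% → the video ad
Tablet: the video ad 103/285 = 36.1%, the static ad 164/554 = 29.6% → the video ad
Desktop: the video ad 43/92 = 46.7%, the static ad 61/169 = 36.1% → the video ad
Overall: the video ad 157/389 = 40.4%, the static ad 248/749 = 33.1% → the video ad
The video ad wins overall and in every device group — no reversal.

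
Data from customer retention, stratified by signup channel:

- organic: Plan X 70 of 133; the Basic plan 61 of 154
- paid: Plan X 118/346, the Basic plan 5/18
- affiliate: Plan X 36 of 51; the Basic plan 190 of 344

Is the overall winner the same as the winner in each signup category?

No

Organic: Plan X 70/133 = 52.6%, the Basic plan 61/154 = 39.6% → Plan X
Paid: Plan X 118/346 = 34.1%, the Basic plan 5/18 = 27.8% → Plan X
Affiliate: Plan X 36/51 = 70.6%, the Basic plan 190/344 = 55.2% → Plan X
Overall: Plan X 224/530 = 42.3%, the Basic plan 256/516 = 49.6% → the Basic plan
Plan X wins each signup group but the Basic plan wins overall — the comparison reverses. Plan X's customers skew toward paid, which has a lower base rate.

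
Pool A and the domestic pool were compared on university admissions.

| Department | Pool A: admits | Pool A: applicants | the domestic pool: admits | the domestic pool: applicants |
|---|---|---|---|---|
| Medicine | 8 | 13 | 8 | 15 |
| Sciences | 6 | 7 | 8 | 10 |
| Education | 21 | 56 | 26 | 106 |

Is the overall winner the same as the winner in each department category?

Medicine: Pool A 8/13 = 61.5%, the domestic pool 8/15 = 53.3% → Pool A
Sciences: Pool A 6/7 = 85.7%, the domestic pool 8/10 = 80.0% → Pool A
Education: Pool A 21/56 = 37.5%, the domestic pool 26/106 = 24.5% → Pool A
Overall: Pool A 35/76 = 46.1%, the domestic pool 42/131 = 32.1% → Pool A
Pool A wins overall and in every department group — no reversal.

Yes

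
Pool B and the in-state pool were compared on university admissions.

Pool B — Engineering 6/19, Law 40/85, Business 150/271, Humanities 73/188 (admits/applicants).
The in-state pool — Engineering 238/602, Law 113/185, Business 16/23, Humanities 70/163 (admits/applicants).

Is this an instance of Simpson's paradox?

Engineering: Pool B 6/19 = 31.6%, the in-state pool 238/602 = 39.5% → the in-state pool
Law: Pool B 40/85 = 47.1%, the in-state pool 113/185 = 61.1% → the in-state pool
Business: Pool B 150/271 = 55.4%, the in-state pool 16/23 = 69.6% → the in-state pool
Humanities: Pool B 73/188 = 38.8%, the in-state pool 70/163 = 42.9% → the in-state pool
Overall: Pool B 269/563 = 47.8%, the in-state pool 437/973 = 44.9% → Pool B
The in-state pool wins each department group but Pool B wins overall — the comparison reverses. The in-state pool's applicants skew toward Engineering, which has a lower base rate.

Yes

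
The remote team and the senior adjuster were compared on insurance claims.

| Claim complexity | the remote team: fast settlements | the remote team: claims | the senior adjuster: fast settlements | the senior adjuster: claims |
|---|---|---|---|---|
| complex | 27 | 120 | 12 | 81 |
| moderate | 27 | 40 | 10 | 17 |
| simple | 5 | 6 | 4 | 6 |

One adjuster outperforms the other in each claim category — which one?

the remote team

Complex: the remote team 27/120 = 22.5%, the senior adjuster 12/81 = 14.8% → the remote team
Moderate: the remote team 27/40 = 67.5%, the senior adjuster 10/17 = 58.8% → the remote team
Simple: the remote team 5/6 = 83.3%, the senior adjuster 4/6 = 66.7% → the remote team
The remote team has the higher rate in all 3 groups.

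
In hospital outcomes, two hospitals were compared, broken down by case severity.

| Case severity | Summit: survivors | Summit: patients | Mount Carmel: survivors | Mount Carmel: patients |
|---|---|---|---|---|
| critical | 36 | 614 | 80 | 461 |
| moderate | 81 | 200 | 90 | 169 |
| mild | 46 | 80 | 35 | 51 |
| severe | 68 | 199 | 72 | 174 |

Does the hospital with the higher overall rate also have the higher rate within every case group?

Critical: Summit 36/614 = 5.9%, Mount Carmel 80/461 = 17.4% → Mount Carmel
Moderate: Summit 81/200 = 40.5%, Mount Carmel 90/169 = 53.3% → Mount Carmel
Mild: Summit 46/80 = 57.5%, Mount Carmel 35/51 = 68.6% → Mount Carmel
Severe: Summit 68/199 = 34.2%, Mount Carmel 72/174 = 41.4% → Mount Carmel
Overall: Summit 231/1093 = 21.1%, Mount Carmel 277/855 = 32.4% → Mount Carmel
Mount Carmel wins overall and in every case group — no reversal.

Yes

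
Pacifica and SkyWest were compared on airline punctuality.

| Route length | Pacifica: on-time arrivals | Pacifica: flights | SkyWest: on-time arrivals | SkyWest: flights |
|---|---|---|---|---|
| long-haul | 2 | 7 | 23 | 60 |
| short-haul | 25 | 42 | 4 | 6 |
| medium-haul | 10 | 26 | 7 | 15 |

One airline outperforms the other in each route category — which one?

Long-haul: Pacifica 2/7 = 28.6%, SkyWest 23/60 = 38.3% → SkyWest
Short-haul: Pacifica 25/42 = 59.5%, SkyWest 4/6 = 66.7% → SkyWest
Medium-haul: Pacifica 10/26 = 38.5%, SkyWest 7/15 = 46.7% → SkyWest
SkyWest has the higher rate in all 3 groups.

SkyWest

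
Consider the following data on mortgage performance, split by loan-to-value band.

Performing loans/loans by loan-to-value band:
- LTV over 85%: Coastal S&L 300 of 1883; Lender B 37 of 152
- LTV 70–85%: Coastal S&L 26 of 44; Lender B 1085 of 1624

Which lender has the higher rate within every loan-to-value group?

Lender B

LTV over 85%: Coastal S&L 300/1883 = 15.9%, Lender B 37/152 = 24.3% → Lender B
LTV 70–85%: Coastal S&L 26/44 = 59.1%, Lender B 1085/1624 = 66.8% → Lender B
Lender B has the higher rate in both groups.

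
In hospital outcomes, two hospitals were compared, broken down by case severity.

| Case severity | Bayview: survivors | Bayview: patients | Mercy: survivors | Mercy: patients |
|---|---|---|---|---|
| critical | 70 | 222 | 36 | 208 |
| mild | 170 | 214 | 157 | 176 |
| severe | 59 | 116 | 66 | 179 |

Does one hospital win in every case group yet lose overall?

Critical: Bayview 70/222 = 31.5%, Mercy 36/208 = 17.3% → Bayview
Mild: Bayview 170/214 = 79.4%, Mercy 157/176 = 89.2% → Mercy
Severe: Bayview 59/116 = 50.9%, Mercy 66/179 = 36.9% → Bayview
Overall: Bayview 299/552 = 54.2%, Mercy 259/563 = 46.0% → Bayview
Neither sweeps: Bayview wins 2 of 3 groups, Mercy wins 1. Bayview wins overall but not every group — no Simpson reversal.

No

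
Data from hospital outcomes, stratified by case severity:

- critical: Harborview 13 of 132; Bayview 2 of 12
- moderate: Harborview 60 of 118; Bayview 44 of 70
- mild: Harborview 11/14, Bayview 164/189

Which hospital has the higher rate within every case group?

Bayview

Critical: Harborview 13/132 = 9.8%, Bayview 2/12 = 16.7% → Bayview
Moderate: Harborview 60/118 = 50.8%, Bayview 44/70 = 62.9% → Bayview
Mild: Harborview 11/14 = 78.6%, Bayview 164/189 = 86.8% → Bayview
Bayview has the higher rate in all 3 groups.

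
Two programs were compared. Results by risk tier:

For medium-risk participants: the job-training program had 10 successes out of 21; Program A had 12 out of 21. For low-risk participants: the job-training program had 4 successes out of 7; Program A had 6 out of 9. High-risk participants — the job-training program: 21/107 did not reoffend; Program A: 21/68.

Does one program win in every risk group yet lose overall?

No

Medium-risk: the job-training program 10/21 = 47.6%, Program A 12/21 = 57.1% → Program A
Low-risk: the job-training program 4/7 = 57.1%, Program A 6/9 = 66.7% → Program A
High-risk: the job-training program 21/107 = 19.6%, Program A 21/68 = 30.9% → Program A
Overall: the job-training program 35/135 = 25.9%, Program A 39/98 = 39.8% → Program A
Program A wins overall and in every risk group — no reversal.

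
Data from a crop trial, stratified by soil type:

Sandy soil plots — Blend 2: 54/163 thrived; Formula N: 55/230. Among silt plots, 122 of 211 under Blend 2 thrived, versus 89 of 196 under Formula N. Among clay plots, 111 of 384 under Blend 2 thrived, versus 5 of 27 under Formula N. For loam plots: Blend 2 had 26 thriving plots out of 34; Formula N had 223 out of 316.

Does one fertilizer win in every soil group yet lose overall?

Yes

Sandy soil: Blend 2 54/163 = 33.1%, Formula N 55/230 = 23.9% → Blend 2
Silt: Blend 2 122/211 = 57.8%, Formula N 89/196 = 45.4% → Blend 2
Clay: Blend 2 111/384 = 28.9%, Formula N 5/27 = 18.5% → Blend 2
Loam: Blend 2 26/34 = 76.5%, Formula N 223/316 = 70.6% → Blend 2
Overall: Blend 2 313/792 = 39.5%, Formula N 372/769 = 48.4% → Formula N
Blend 2 wins each soil group but Formula N wins overall — the comparison reverses. Blend 2's plots skew toward clay, which has a lower base rate.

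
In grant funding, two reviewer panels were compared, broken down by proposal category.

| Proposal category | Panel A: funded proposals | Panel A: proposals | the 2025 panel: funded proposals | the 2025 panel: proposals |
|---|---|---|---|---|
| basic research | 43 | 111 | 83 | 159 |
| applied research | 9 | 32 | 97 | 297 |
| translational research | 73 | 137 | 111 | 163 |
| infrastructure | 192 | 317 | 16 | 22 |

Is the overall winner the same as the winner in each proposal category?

Basic research: Panel A 43/111 = 38.7%, the 2025 panel 83/159 = 52.2% → the 2025 panel
Applied research: Panel A 9/32 = 28.1%, the 2025 panel 97/297 = 32.7% → the 2025 panel
Translational research: Panel A 73/137 = 53.3%, the 2025 panel 111/163 = 68.1% → the 2025 panel
Infrastructure: Panel A 192/317 = 60.6%, the 2025 panel 16/22 = 72.7% → the 2025 panel
Overall: Panel A 317/597 = 53.1%, the 2025 panel 307/641 = 47.9% → Panel A
The 2025 panel wins each proposal group but Panel A wins overall — the comparison reverses. The 2025 panel's proposals skew toward applied research, which has a lower base rate.

No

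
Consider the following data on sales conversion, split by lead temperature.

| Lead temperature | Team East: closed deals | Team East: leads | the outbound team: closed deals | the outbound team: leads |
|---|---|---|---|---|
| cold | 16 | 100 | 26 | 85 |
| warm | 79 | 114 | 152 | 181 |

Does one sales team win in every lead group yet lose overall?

No

Cold: Team East 16/100 = 16.0%, the outbound team 26/85 = 30.6% → the outbound team
Warm: Team East 79/114 = 69.3%, the outbound team 152/181 = 84.0% → the outbound team
Overall: Team East 95/214 = 44.4%, the outbound team 178/266 = 66.9% → the outbound team
The outbound team wins overall and in every lead group — no reversal.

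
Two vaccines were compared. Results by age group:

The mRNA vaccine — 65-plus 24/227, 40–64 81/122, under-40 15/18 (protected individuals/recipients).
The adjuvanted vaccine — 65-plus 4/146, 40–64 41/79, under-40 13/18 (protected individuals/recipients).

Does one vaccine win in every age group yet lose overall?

No

65-plus: the mRNA vaccine 24/227 = 10.6%, the adjuvanted vaccine 4/146 = 2.7% → the mRNA vaccine
40–64: the mRNA vaccine 81/122 = 66.4%, the adjuvanted vaccine 41/79 = 51.9% → the mRNA vaccine
Under-40: the mRNA vaccine 15/18 = 83.3%, the adjuvanted vaccine 13/18 = 72.2% → the mRNA vaccine
Overall: the mRNA vaccine 120/367 = 32.7%, the adjuvanted vaccine 58/243 = 23.9% → the mRNA vaccine
The mRNA vaccine wins overall and in every age group — no reversal.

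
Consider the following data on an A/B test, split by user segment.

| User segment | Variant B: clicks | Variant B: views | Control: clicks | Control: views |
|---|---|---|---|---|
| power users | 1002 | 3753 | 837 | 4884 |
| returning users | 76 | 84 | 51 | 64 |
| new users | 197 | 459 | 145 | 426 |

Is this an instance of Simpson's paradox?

Power users: Variant B 1002/3753 = 26.7%, Control 837/4884 = 17.1% → Variant B
Returning users: Variant B 76/84 = 90.5%, Control 51/64 = 79.7% → Variant B
New users: Variant B 197/459 = 42.9%, Control 145/426 = 34.0% → Variant B
Overall: Variant B 1275/4296 = 29.7%, Control 1033/5374 = 19.2% → Variant B
Variant B wins overall and in every user group — no reversal.

No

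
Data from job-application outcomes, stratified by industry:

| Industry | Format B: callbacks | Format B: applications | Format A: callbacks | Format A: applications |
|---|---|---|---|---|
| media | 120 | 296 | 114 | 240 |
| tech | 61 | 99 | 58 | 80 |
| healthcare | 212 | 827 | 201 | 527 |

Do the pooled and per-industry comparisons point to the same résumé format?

Yes

Media: Format B 120/296 = 40.5%, Format A 114/240 = 47.5% → Format A
Tech: Format B 61/99 = 61.6%, Format A 58/80 = 72.5% → Format A
Healthcare: Format B 212/827 = 25.6%, Format A 201/527 = 38.1% → Format A
Overall: Format B 393/1222 = 32.2%, Format A 373/847 = 44.0% → Format A
Format A wins overall and in every industry group — no reversal.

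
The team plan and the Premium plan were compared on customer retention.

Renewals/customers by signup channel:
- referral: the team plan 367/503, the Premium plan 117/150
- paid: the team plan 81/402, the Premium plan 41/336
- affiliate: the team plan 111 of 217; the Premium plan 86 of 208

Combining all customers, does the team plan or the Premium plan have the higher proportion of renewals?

Referral: the team plan 367/503 = 73.0%, the Premium plan 117/150 = 78.0% → the Premium plan
Paid: the team plan 81/402 = 20.1%, the Premium plan 41/336 = 12.2% → the team plan
Affiliate: the team plan 111/217 = 51.2%, the Premium plan 86/208 = 41.3% → the team plan
Overall: the team plan 559/1122 = 49.8%, the Premium plan 244/694 = 35.2% → the team plan
(Neither sweeps every signup group, but the team plan has the higher pooled rate.)

the team plan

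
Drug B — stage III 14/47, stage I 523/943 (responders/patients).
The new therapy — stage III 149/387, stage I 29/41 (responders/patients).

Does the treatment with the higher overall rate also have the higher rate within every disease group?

No

Stage III: Drug B 14/47 = 29.8%, the new therapy 149/387 = 38.5% → the new therapy
Stage I: Drug B 523/943 = 55.5%, the new therapy 29/41 = 70.7% → the new therapy
Overall: Drug B 537/990 = 54.2%, the new therapy 178/428 = 41.6% → Drug B
The new therapy wins each disease group but Drug B wins overall — the comparison reverses. The new therapy's patients skew toward stage III, which has a lower base rate.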